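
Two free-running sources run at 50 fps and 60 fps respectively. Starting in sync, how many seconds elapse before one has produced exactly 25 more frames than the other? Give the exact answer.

2.5 seconds

The gap grows by |60 − 50| = 10 frames per second.
Time for a 25-frame gap: 25 ÷ (10) = 2.5 s.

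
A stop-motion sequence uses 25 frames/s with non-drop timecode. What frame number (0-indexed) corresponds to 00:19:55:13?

29888

Total seconds to the label: (0 × 3600 + 19 × 60 + 55) = 1195.
Frame index = 1195 × 25 + 13 = 29888.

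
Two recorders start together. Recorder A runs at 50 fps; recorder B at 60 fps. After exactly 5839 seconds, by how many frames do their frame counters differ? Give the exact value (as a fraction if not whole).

A emits 50 × 5839 = 291950 frames; B emits 60 × 5839 = 350340.
Difference = 58390 frames; B is ahead of A.

58390 frames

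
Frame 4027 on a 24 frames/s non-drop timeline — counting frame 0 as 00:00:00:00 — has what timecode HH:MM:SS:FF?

4027 ÷ 24 = 167 full seconds, remainder 19 frames.
167 s = 0 h 2 min 47 s.
Timecode: 00:02:47:19.

00:02:47:19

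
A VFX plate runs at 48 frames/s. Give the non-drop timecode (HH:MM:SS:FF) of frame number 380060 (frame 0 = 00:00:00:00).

02:11:57:44

380060 ÷ 48 = 7917 full seconds, remainder 44 frames.
7917 s = 2 h 11 min 57 s.
Timecode: 02:11:57:44.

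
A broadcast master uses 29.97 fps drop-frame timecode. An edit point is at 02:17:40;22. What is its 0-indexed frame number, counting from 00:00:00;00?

Complete 10-minute blocks: 13, each 17982 frames → 233766.
Remaining 7 whole minutes in the current block: 1800 + 6 × 1798 = 12588 frames.
Within the current minute: 40 × 30 + 22 − 2 = 1220 (labels ;00/;01 skipped at this minute). Total = 233766 + 12588 + 1220 = 247574.

247574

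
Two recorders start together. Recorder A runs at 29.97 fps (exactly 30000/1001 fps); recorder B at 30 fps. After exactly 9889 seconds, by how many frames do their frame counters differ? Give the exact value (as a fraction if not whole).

26970/91 frames

A emits 30000/1001 × 9889 = 26970000/91 frames; B emits 30 × 9889 = 296670.
Difference = 26970/91 frames (≈ 296.3736); B is ahead of A.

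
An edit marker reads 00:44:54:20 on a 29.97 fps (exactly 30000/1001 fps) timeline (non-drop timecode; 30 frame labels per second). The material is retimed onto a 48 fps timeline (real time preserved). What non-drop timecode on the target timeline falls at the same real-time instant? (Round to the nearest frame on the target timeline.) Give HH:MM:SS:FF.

00:44:57:17

Source frame index: (0×3600 + 44×60 + 54) × 30 + 20 = 80840.
Real time: 80840 / (30000/1001) = 2023021/750 s.
Target frame: (2023021/750) × (48) = 16184168/125 ≈ 129473.344 → 129473.
At 48 labels/s: frame 129473 → 00:44:57:17.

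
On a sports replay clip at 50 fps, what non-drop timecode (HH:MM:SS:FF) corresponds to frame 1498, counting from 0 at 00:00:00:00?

00:00:29:48

1498 ÷ 50 = 29 full seconds, remainder 48 frames.
29 s = 0 h 0 min 29 s.
Timecode: 00:00:29:48.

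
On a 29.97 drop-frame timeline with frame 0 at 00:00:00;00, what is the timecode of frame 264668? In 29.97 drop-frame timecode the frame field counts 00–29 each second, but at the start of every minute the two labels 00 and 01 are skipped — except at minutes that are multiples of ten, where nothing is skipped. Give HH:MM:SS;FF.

Each 10-minute DF block holds 10 × 60 × 30 − 9 × 2 = 17982 frames. 264668 ÷ 17982 → 14 full blocks, remainder 12920.
Within the partial block the first minute is 1800 frames and each further minute 1798, so 7 further minute boundaries passed. Total skipped labels = 18 × 14 + 2 × 7 = 266.
Non-drop label index = 264668 + 266 = 264934; at 30 labels/s that is 02:27:11:04, i.e. DF 02:27:11;04.

02:27:11;04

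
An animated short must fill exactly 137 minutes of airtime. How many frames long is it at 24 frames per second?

137 min = 8220 s.
Frames = 8220 × 24 = 197280.

197280 frames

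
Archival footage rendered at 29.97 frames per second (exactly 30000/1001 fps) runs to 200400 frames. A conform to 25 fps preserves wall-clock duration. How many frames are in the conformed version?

Target frames = source frames × (target rate / source rate) = 200400 × (25)/(30000/1001) = 200400 × 1001/1200 = 167167.

167167 frames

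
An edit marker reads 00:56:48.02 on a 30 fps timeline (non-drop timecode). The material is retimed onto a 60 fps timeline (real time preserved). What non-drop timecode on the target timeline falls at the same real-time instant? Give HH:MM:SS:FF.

Source frame index: (0×3600 + 56×60 + 48) × 30 + 2 = 102242.
Real time: 102242 / (30) = 51121/15 s.
Target frame: (51121/15) × (60) = 204484.
At 60 labels/s: frame 204484 → 00:56:48:04.

00:56:48:04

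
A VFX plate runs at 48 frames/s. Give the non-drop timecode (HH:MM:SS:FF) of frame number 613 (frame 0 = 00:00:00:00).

613 ÷ 48 = 12 full seconds, remainder 37 frames.
12 s = 0 h 0 min 12 s.
Timecode: 00:00:12:37.

00:00:12:37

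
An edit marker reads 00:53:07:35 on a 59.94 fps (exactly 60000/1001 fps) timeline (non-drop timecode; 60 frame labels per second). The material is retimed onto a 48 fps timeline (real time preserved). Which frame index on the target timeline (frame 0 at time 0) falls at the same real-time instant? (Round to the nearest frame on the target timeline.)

frame 153157

Source frame index: (0×3600 + 53×60 + 7) × 60 + 35 = 191255.
Real time: 191255 / (60000/1001) = 38289251/12000 s.
Target frame: (38289251/12000) × (48) = 38289251/250 ≈ 153157.004 → 153157.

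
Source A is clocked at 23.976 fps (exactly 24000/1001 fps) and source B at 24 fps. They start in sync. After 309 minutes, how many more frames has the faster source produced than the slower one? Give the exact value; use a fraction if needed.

444960/1001 frames

309 min = 18540 s.
A emits 24000/1001 × 18540 = 444960000/1001 frames; B emits 24 × 18540 = 444960.
Difference = 444960/1001 frames (≈ 444.5155); B is ahead of A.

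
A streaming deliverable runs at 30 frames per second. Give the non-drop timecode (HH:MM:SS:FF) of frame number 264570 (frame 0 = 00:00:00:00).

264570 ÷ 30 = 8819 full seconds, remainder 0 frames.
8819 s = 2 h 26 min 59 s.
Timecode: 02:26:59:00.

02:26:59:00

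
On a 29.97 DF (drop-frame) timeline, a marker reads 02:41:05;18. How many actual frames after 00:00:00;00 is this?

As if non-drop at 30 labels/s: (2 × 3600 + 41 × 60 + 5) × 30 + 18 = 289968.
Minute boundaries passed: 161; those not divisible by 10: 161 − 16 = 145; dropped labels = 2 × 145 = 290.
Actual frame index = 289968 − 290 = 289678.

289678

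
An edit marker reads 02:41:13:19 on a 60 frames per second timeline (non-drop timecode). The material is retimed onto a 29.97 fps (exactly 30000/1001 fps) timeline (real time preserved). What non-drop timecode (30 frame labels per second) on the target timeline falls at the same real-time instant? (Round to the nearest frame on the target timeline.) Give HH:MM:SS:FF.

02:41:03:20

Source frame index: (2×3600 + 41×60 + 13) × 60 + 19 = 580399.
Real time: 580399 / (60) = 580399/60 s.
Target frame: (580399/60) × (30000/1001) = 290199500/1001 ≈ 289909.590 → 289910.
At 30 labels/s: frame 289910 → 02:41:03:20.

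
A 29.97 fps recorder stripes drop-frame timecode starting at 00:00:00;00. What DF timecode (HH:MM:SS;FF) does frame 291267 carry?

Ten DF minutes hold 17982 frames, so frame 291267 lies in block 16 (frames 287712–305693) with 3555 frames into that block.
The block's first minute is 1800 frames and the rest 1798 each; 3555 frames reaches minute 1, so 16 × 18 + 1 × 2 = 290 labels have been skipped so far.
Adding those back, label number 291267 + 290 = 291557 at 30 labels/s is 9718 s + 17 f = 2 h 41 min 58 s frame 17, i.e. 02:41:58;17.

02:41:58;17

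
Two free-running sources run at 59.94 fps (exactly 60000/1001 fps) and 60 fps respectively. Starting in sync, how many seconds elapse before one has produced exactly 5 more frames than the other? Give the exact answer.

The gap grows by |60 − 60000/1001| = 60/1001 frames per second.
Time for a 5-frame gap: 5 ÷ (60/1001) = 1001/12 s.

1001/12 seconds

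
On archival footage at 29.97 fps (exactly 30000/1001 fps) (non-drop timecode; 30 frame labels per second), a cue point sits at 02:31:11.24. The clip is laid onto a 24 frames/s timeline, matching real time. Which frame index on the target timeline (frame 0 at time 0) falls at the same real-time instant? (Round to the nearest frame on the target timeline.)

frame 217941

Source frame index: (2×3600 + 31×60 + 11) × 30 + 24 = 272154.
Real time: 272154 / (30000/1001) = 45404359/5000 s.
Target frame: (45404359/5000) × (24) = 136213077/625 ≈ 217940.923 → 217941.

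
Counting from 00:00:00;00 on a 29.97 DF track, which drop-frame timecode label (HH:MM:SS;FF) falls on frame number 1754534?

Ten DF minutes hold 17982 frames, so frame 1754534 lies in block 97 (frames 1744254–1762235) with 10280 frames into that block.
The block's first minute is 1800 frames and the rest 1798 each; 10280 frames reaches minute 5, so 97 × 18 + 5 × 2 = 1756 labels have been skipped so far.
Adding those back, label number 1754534 + 1756 = 1756290 at 30 labels/s is 58543 s + 0 f = 16 h 15 min 43 s frame 0, i.e. 16:15:43;00.

16:15:43;00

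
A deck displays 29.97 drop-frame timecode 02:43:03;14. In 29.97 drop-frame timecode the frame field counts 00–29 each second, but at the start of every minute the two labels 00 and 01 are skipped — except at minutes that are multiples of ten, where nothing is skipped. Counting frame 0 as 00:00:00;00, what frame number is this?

Complete 10-minute blocks: 16, each 17982 frames → 287712.
Remaining 3 whole minutes in the current block: 1800 + 2 × 1798 = 5396 frames.
Within the current minute: 3 × 30 + 14 − 2 = 102 (labels ;00/;01 skipped at this minute). Total = 287712 + 5396 + 102 = 293210.

293210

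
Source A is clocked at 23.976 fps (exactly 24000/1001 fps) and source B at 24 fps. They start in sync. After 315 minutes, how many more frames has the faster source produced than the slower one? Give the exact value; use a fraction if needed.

315 min = 18900 s.
A emits 24000/1001 × 18900 = 64800000/143 frames; B emits 24 × 18900 = 453600.
Difference = 64800/143 frames (≈ 453.1469); B is ahead of A.

64800/143 frames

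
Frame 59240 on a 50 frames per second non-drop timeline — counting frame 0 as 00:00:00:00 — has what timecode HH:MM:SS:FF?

00:19:44:40

59240 ÷ 50 = 1184 full seconds, remainder 40 frames.
1184 s = 0 h 19 min 44 s.
Timecode: 00:19:44:40.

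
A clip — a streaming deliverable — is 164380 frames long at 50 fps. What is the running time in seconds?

3287.6 seconds

Running time = 164380 / (50) = 3287.6 s.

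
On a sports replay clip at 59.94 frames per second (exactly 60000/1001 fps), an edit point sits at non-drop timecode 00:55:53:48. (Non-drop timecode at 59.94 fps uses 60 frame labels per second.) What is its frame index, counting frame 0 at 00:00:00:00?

frame 201228

Total seconds to the label: (0 × 3600 + 55 × 60 + 53) = 3353.
Frame index = 3353 × 60 + 48 = 201228.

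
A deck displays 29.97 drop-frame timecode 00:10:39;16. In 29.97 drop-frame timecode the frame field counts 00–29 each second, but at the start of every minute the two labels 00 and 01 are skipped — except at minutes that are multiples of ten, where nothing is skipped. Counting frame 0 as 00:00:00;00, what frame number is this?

19168

As if non-drop at 30 labels/s: (0 × 3600 + 10 × 60 + 39) × 30 + 16 = 19186.
Minute boundaries passed: 10; those not divisible by 10: 10 − 1 = 9; dropped labels = 2 × 9 = 18.
Actual frame index = 19186 − 18 = 19168.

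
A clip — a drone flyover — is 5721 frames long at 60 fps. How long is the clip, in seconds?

95.35 seconds

Running time = 5721 / (60) = 95.35 s.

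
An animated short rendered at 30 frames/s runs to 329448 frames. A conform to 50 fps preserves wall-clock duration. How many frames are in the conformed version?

Target frames = source frames × (target rate / source rate) = 329448 × (50)/(30) = 329448 × 5/3 = 549080.

549080 frames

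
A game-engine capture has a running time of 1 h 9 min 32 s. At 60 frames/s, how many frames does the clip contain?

1 h 9 min 32 s = 4172 s.
Frames = 4172 × 60 = 250320.

250320 frames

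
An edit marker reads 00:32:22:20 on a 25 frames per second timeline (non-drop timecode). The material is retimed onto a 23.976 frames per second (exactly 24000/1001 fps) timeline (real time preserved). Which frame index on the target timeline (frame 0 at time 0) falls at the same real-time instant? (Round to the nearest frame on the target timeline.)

frame 46581

Source frame index: (0×3600 + 32×60 + 22) × 25 + 20 = 48570.
Real time: 48570 / (25) = 9714/5 s.
Target frame: (9714/5) × (24000/1001) = 46627200/1001 ≈ 46580.619 → 46581.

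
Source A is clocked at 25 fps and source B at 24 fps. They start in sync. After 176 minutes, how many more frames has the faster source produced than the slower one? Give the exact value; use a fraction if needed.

176 min = 10560 s.
A emits 25 × 10560 = 264000 frames; B emits 24 × 10560 = 253440.
Difference = 10560 frames; B is behind A.

10560 frames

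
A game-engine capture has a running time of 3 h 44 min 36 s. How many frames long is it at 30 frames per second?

404280 frames

3 h 44 min 36 s = 13476 s.
Frames = 13476 × 30 = 404280.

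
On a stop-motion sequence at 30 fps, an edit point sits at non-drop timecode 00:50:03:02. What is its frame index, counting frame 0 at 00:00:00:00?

90092

Total seconds to the label: (0 × 3600 + 50 × 60 + 3) = 3003.
Frame index = 3003 × 30 + 2 = 90092.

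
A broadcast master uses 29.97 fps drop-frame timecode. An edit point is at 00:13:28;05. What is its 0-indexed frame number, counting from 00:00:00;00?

24221

As if non-drop at 30 labels/s: (0 × 3600 + 13 × 60 + 28) × 30 + 5 = 24245.
Minute boundaries passed: 13; those not divisible by 10: 13 − 1 = 12; dropped labels = 2 × 12 = 24.
Actual frame index = 24245 − 24 = 24221.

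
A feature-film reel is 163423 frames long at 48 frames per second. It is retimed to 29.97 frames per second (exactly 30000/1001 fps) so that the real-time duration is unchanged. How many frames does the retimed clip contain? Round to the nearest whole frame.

Frames at target rate = 163423 × (30000/1001) / (48) = 7856875/77 ≈ 102037.338.
Nearest whole frame: 102037.

102037 frames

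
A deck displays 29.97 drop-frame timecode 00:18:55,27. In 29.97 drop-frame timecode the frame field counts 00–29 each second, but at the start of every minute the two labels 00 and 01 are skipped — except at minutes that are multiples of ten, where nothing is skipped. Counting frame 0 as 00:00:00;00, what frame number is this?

Complete 10-minute blocks: 1, each 17982 frames → 17982.
Remaining 8 whole minutes in the current block: 1800 + 7 × 1798 = 14386 frames.
Within the current minute: 55 × 30 + 27 − 2 = 1675 (labels ;00/;01 skipped at this minute). Total = 17982 + 14386 + 1675 = 34043.

34043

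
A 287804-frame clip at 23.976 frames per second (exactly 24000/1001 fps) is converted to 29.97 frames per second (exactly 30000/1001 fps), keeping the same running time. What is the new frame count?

Target frames = source frames × (target rate / source rate) = 287804 × (30000/1001)/(24000/1001) = 287804 × 5/4 = 359755.

359755 frames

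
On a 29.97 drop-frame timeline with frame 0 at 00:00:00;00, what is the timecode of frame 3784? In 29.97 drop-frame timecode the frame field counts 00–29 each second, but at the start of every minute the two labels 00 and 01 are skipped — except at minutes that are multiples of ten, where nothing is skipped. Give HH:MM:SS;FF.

00:02:06;08

Each 10-minute DF block holds 10 × 60 × 30 − 9 × 2 = 17982 frames. 3784 ÷ 17982 → 0 full blocks, remainder 3784.
Within the partial block the first minute is 1800 frames and each further minute 1798, so 2 further minute boundaries passed. Total skipped labels = 18 × 0 + 2 × 2 = 4.
Non-drop label index = 3784 + 4 = 3788; at 30 labels/s that is 00:02:06:08, i.e. DF 00:02:06;08.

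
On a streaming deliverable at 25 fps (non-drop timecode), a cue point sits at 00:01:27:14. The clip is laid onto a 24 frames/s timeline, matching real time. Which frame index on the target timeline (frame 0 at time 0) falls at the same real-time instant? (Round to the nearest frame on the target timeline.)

frame 2101

Source frame index: (0×3600 + 1×60 + 27) × 25 + 14 = 2189.
Real time: 2189 / (25) = 2189/25 s.
Target frame: (2189/25) × (24) = 52536/25 ≈ 2101.440 → 2101.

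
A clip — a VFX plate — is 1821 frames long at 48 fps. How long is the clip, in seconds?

37.9375 seconds

Running time = 1821 / (48) = 37.9375 s.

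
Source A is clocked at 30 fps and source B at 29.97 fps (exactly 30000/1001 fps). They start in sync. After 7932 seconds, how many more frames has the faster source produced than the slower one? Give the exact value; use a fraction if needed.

A emits 30 × 7932 = 237960 frames; B emits 30000/1001 × 7932 = 237960000/1001.
Difference = 237960/1001 frames (≈ 237.7223); B is behind A.

237960/1001 frames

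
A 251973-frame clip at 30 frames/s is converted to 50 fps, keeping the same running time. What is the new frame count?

Target frames = source frames × (target rate / source rate) = 251973 × (50)/(30) = 251973 × 5/3 = 419955.

419955 frames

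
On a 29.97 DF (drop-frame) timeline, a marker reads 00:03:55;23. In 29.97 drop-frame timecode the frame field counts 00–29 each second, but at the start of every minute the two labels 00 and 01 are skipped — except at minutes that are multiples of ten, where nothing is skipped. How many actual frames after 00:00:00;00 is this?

7067

Complete 10-minute blocks: 0, each 17982 frames → 0.
Remaining 3 whole minutes in the current block: 1800 + 2 × 1798 = 5396 frames.
Within the current minute: 55 × 30 + 23 − 2 = 1671 (labels ;00/;01 skipped at this minute). Total = 0 + 5396 + 1671 = 7067.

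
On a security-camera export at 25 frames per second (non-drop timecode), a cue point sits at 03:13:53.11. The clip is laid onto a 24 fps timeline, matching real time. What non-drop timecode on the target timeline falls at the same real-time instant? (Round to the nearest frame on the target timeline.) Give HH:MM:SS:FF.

Source frame index: (3×3600 + 13×60 + 53) × 25 + 11 = 290836.
Real time: 290836 / (25) = 290836/25 s.
Target frame: (290836/25) × (24) = 6980064/25 ≈ 279202.560 → 279203.
At 24 labels/s: frame 279203 → 03:13:53:11.

03:13:53:11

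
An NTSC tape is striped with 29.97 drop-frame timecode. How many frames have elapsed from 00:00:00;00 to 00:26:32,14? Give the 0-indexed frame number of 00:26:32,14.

47726

Complete 10-minute blocks: 2, each 17982 frames → 35964.
Remaining 6 whole minutes in the current block: 1800 + 5 × 1798 = 10790 frames.
Within the current minute: 32 × 30 + 14 − 2 = 972 (labels ;00/;01 skipped at this minute). Total = 35964 + 10790 + 972 = 47726.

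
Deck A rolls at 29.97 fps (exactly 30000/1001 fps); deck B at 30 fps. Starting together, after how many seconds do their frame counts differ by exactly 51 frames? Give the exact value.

The gap grows by |30 − 30000/1001| = 30/1001 frames per second.
Time for a 51-frame gap: 51 ÷ (30/1001) = 1701.7 s.

1701.7 seconds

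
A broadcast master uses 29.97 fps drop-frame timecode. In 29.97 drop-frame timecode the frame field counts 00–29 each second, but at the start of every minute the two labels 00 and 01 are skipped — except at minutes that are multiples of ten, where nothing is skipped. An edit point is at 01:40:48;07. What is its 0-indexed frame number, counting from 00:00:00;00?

181267

Complete 10-minute blocks: 10, each 17982 frames → 179820.
Remaining 0 whole minutes in the current block: 0 frames.
Within the current minute: 48 × 30 + 7 = 1447. Total = 179820 + 0 + 1447 = 181267.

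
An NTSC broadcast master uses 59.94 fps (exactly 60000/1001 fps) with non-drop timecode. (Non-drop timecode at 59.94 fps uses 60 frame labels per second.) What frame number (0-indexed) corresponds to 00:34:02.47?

frame 122567

Total seconds to the label: (0 × 3600 + 34 × 60 + 2) = 2042.
Frame index = 2042 × 60 + 47 = 122567.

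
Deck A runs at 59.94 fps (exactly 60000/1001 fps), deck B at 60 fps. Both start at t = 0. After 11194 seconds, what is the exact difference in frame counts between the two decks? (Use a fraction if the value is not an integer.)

671640/1001 frames

A emits 60000/1001 × 11194 = 671640000/1001 frames; B emits 60 × 11194 = 671640.
Difference = 671640/1001 frames (≈ 670.9690); B is ahead of A.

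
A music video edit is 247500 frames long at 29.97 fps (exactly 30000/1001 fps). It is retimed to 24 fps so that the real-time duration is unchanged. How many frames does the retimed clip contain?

198198 frames

Target frames = source frames × (target rate / source rate) = 247500 × (24)/(30000/1001) = 247500 × 1001/1250 = 198198.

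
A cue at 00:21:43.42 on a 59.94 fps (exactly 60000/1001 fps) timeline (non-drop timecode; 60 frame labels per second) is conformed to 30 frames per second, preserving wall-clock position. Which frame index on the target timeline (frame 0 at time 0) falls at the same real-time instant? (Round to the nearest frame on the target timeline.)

Source frame index: (0×3600 + 21×60 + 43) × 60 + 42 = 78222.
Real time: 78222 / (60000/1001) = 13050037/10000 s.
Target frame: (13050037/10000) × (30) = 39150111/1000 ≈ 39150.111 → 39150.

frame 39150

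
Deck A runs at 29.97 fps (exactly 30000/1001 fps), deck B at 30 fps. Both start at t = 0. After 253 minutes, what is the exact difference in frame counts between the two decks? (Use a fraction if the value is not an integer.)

41400/91 frames

253 min = 15180 s.
A emits 30000/1001 × 15180 = 41400000/91 frames; B emits 30 × 15180 = 455400.
Difference = 41400/91 frames (≈ 454.9451); B is ahead of A.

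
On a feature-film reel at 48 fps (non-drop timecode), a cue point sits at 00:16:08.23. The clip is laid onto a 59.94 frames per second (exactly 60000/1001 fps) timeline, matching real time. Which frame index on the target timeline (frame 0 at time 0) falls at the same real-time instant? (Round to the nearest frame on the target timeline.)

frame 58051

Source frame index: (0×3600 + 16×60 + 8) × 48 + 23 = 46487.
Real time: 46487 / (48) = 46487/48 s.
Target frame: (46487/48) × (60000/1001) = 8301250/143 ≈ 58050.699 → 58051.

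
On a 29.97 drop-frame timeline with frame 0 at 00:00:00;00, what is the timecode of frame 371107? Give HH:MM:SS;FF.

03:26:22;19

Ten DF minutes hold 17982 frames, so frame 371107 lies in block 20 (frames 359640–377621) with 11467 frames into that block.
The block's first minute is 1800 frames and the rest 1798 each; 11467 frames reaches minute 6, so 20 × 18 + 6 × 2 = 372 labels have been skipped so far.
Adding those back, label number 371107 + 372 = 371479 at 30 labels/s is 12382 s + 19 f = 3 h 26 min 22 s frame 19, i.e. 03:26:22;19.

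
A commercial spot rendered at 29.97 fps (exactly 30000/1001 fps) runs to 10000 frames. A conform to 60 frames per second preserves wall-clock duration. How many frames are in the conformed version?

20020 frames

Target frames = source frames × (target rate / source rate) = 10000 × (60)/(30000/1001) = 10000 × 1001/500 = 20020.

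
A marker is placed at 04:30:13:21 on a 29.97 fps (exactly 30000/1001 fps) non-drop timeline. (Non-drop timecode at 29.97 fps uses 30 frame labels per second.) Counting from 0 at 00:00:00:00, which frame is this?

486411

Total seconds to the label: (4 × 3600 + 30 × 60 + 13) = 16213.
Frame index = 16213 × 30 + 21 = 486411.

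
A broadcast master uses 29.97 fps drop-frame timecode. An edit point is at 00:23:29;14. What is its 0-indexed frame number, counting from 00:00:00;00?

42242

Complete 10-minute blocks: 2, each 17982 frames → 35964.
Remaining 3 whole minutes in the current block: 1800 + 2 × 1798 = 5396 frames.
Within the current minute: 29 × 30 + 14 − 2 = 882 (labels ;00/;01 skipped at this minute). Total = 35964 + 5396 + 882 = 42242.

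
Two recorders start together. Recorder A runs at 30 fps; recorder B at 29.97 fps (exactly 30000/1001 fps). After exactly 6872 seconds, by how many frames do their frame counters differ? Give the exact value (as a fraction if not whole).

206160/1001 frames

A emits 30 × 6872 = 206160 frames; B emits 30000/1001 × 6872 = 206160000/1001.
Difference = 206160/1001 frames (≈ 205.9540); B is behind A.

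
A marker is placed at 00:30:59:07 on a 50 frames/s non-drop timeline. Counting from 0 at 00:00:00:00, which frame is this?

Total seconds to the label: (0 × 3600 + 30 × 60 + 59) = 1859.
Frame index = 1859 × 50 + 7 = 92957.

92957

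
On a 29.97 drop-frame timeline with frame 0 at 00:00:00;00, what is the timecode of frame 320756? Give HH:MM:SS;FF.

Ten DF minutes hold 17982 frames, so frame 320756 lies in block 17 (frames 305694–323675) with 15062 frames into that block.
The block's first minute is 1800 frames and the rest 1798 each; 15062 frames reaches minute 8, so 17 × 18 + 8 × 2 = 322 labels have been skipped so far.
Adding those back, label number 320756 + 322 = 321078 at 30 labels/s is 10702 s + 18 f = 2 h 58 min 22 s frame 18, i.e. 02:58:22;18.

02:58:22;18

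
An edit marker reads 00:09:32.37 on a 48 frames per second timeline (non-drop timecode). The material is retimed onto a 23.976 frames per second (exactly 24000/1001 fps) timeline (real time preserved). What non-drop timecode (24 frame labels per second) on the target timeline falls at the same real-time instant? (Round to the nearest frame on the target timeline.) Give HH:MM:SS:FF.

Source frame index: (0×3600 + 9×60 + 32) × 48 + 37 = 27493.
Real time: 27493 / (48) = 27493/48 s.
Target frame: (27493/48) × (24000/1001) = 13746500/1001 ≈ 13732.767 → 13733.
At 24 labels/s: frame 13733 → 00:09:32:05.

00:09:32:05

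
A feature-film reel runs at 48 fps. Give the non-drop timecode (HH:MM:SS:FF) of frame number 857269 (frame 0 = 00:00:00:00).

04:57:39:37

857269 ÷ 48 = 17859 full seconds, remainder 37 frames.
17859 s = 4 h 57 min 39 s.
Timecode: 04:57:39:37.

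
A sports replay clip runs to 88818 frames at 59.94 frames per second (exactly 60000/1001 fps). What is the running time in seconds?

Running time = 88818 / (60000/1001) = 1481.7803 s.

1481.7803 seconds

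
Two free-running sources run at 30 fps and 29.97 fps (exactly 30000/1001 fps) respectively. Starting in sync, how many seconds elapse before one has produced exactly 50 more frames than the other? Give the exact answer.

5005/3 seconds

The gap grows by |30000/1001 − 30| = 30/1001 frames per second.
Time for a 50-frame gap: 50 ÷ (30/1001) = 5005/3 s.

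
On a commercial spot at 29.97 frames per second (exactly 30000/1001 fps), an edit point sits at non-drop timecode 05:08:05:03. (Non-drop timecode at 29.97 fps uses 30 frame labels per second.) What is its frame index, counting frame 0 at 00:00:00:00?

Total seconds to the label: (5 × 3600 + 8 × 60 + 5) = 18485.
Frame index = 18485 × 30 + 3 = 554553.

frame 554553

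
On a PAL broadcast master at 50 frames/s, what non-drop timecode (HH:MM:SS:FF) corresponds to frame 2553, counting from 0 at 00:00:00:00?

00:00:51:03

2553 ÷ 50 = 51 full seconds, remainder 3 frames.
51 s = 0 h 0 min 51 s.
Timecode: 00:00:51:03.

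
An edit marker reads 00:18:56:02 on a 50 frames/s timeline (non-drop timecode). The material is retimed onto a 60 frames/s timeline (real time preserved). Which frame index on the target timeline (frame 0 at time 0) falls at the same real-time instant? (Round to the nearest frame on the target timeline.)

Source frame index: (0×3600 + 18×60 + 56) × 50 + 2 = 56802.
Real time: 56802 / (50) = 28401/25 s.
Target frame: (28401/25) × (60) = 340812/5 ≈ 68162.400 → 68162.

frame 68162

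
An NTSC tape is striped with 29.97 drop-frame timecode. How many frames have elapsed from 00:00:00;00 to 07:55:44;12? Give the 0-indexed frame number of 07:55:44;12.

855476

Complete 10-minute blocks: 47, each 17982 frames → 845154.
Remaining 5 whole minutes in the current block: 1800 + 4 × 1798 = 8992 frames.
Within the current minute: 44 × 30 + 12 − 2 = 1330 (labels ;00/;01 skipped at this minute). Total = 845154 + 8992 + 1330 = 855476.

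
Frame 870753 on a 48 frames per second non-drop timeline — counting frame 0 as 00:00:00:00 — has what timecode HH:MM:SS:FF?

05:02:20:33

870753 ÷ 48 = 18140 full seconds, remainder 33 frames.
18140 s = 5 h 2 min 20 s.
Timecode: 05:02:20:33.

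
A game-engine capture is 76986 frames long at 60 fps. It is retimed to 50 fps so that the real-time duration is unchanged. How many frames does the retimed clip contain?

64155 frames

Target frames = source frames × (target rate / source rate) = 76986 × (50)/(60) = 76986 × 5/6 = 64155.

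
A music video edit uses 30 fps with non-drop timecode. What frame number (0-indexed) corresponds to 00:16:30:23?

Total seconds to the label: (0 × 3600 + 16 × 60 + 30) = 990.
Frame index = 990 × 30 + 23 = 29723.

29723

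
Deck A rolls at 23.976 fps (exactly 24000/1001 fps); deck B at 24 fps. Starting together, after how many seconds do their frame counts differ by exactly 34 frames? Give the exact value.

The gap grows by |24 − 24000/1001| = 24/1001 frames per second.
Time for a 34-frame gap: 34 ÷ (24/1001) = 17017/12 s.

17017/12 seconds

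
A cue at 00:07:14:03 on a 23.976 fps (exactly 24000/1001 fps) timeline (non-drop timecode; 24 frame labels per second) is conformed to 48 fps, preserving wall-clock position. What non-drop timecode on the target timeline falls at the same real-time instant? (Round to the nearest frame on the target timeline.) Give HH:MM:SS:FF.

00:07:14:27

Source frame index: (0×3600 + 7×60 + 14) × 24 + 3 = 10419.
Real time: 10419 / (24000/1001) = 3476473/8000 s.
Target frame: (3476473/8000) × (48) = 10429419/500 ≈ 20858.838 → 20859.
At 48 labels/s: frame 20859 → 00:07:14:27.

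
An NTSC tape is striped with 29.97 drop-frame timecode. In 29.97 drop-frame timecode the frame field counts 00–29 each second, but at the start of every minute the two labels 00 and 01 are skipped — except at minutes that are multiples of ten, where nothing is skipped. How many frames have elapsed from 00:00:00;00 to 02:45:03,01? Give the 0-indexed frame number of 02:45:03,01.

296793

As if non-drop at 30 labels/s: (2 × 3600 + 45 × 60 + 3) × 30 + 1 = 297091.
Minute boundaries passed: 165; those not divisible by 10: 165 − 16 = 149; dropped labels = 2 × 149 = 298.
Actual frame index = 297091 − 298 = 296793.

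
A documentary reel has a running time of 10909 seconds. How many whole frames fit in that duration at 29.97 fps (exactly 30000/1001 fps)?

Frames = 10909 × 30000/1001 = 327270000/1001 ≈ 326943.0569.
Complete frames: 326943.

326943 frames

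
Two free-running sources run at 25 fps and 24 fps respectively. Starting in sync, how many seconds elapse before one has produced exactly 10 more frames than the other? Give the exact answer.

The gap grows by |24 − 25| = 1 frame per second.
Time for a 10-frame gap: 10 ÷ (1) = 10 s.

10 seconds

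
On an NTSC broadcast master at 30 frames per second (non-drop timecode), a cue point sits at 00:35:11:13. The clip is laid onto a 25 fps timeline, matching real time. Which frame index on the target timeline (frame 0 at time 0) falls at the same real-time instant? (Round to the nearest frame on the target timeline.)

Source frame index: (0×3600 + 35×60 + 11) × 30 + 13 = 63343.
Real time: 63343 / (30) = 63343/30 s.
Target frame: (63343/30) × (25) = 316715/6 ≈ 52785.833 → 52786.

frame 52786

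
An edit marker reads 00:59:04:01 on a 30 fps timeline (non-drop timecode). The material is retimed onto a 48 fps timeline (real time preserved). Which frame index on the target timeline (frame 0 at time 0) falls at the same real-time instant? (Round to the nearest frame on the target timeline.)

Source frame index: (0×3600 + 59×60 + 4) × 30 + 1 = 106321.
Real time: 106321 / (30) = 106321/30 s.
Target frame: (106321/30) × (48) = 850568/5 ≈ 170113.600 → 170114.

frame 170114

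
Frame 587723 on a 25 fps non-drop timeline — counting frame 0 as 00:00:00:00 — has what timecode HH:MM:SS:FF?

06:31:48:23

587723 ÷ 25 = 23508 full seconds, remainder 23 frames.
23508 s = 6 h 31 min 48 s.
Timecode: 06:31:48:23.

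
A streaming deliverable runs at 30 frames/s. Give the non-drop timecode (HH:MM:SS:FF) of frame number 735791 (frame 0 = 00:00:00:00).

06:48:46:11

735791 ÷ 30 = 24526 full seconds, remainder 11 frames.
24526 s = 6 h 48 min 46 s.
Timecode: 06:48:46:11.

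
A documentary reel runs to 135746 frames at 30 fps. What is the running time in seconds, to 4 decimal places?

4524.8667 seconds

Running time = 135746 × 1/30 = 67873/15 s ≈ 4524.8667 s.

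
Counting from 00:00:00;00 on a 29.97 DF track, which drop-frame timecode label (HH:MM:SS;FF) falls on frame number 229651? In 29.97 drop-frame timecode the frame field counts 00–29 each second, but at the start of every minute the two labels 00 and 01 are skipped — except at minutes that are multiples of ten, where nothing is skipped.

02:07:42;21

Ten DF minutes hold 17982 frames, so frame 229651 lies in block 12 (frames 215784–233765) with 13867 frames into that block.
The block's first minute is 1800 frames and the rest 1798 each; 13867 frames reaches minute 7, so 12 × 18 + 7 × 2 = 230 labels have been skipped so far.
Adding those back, label number 229651 + 230 = 229881 at 30 labels/s is 7662 s + 21 f = 2 h 7 min 42 s frame 21, i.e. 02:07:42;21.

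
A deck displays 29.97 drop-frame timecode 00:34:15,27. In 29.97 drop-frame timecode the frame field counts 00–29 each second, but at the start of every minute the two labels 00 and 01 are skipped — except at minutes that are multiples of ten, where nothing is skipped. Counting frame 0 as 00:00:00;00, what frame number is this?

Complete 10-minute blocks: 3, each 17982 frames → 53946.
Remaining 4 whole minutes in the current block: 1800 + 3 × 1798 = 7194 frames.
Within the current minute: 15 × 30 + 27 − 2 = 475 (labels ;00/;01 skipped at this minute). Total = 53946 + 7194 + 475 = 61615.

61615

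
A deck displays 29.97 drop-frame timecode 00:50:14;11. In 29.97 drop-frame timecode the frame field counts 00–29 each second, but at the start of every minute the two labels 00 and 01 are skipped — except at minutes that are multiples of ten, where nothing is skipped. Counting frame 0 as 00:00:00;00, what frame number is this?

Complete 10-minute blocks: 5, each 17982 frames → 89910.
Remaining 0 whole minutes in the current block: 0 frames.
Within the current minute: 14 × 30 + 11 = 431. Total = 89910 + 0 + 431 = 90341.

90341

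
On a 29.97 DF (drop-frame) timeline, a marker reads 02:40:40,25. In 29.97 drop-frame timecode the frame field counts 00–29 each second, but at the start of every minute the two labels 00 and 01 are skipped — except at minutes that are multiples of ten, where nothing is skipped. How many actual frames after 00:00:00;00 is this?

288937

As if non-drop at 30 labels/s: (2 × 3600 + 40 × 60 + 40) × 30 + 25 = 289225.
Minute boundaries passed: 160; those not divisible by 10: 160 − 16 = 144; dropped labels = 2 × 144 = 288.
Actual frame index = 289225 − 288 = 288937.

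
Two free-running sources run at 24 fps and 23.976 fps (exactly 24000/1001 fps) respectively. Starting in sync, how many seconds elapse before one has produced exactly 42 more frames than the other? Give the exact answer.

1751.75 seconds

The gap grows by |24000/1001 − 24| = 24/1001 frames per second.
Time for a 42-frame gap: 42 ÷ (24/1001) = 1751.75 s.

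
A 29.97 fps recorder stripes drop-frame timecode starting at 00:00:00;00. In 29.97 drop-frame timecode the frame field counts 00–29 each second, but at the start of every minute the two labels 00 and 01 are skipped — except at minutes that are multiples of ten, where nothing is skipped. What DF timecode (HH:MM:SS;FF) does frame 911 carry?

00:00:30;11

Ten DF minutes hold 17982 frames, so frame 911 lies in block 0 (frames 0–17981) with 911 frames into that block.
The block's first minute is 1800 frames and the rest 1798 each; 911 frames reaches minute 0, so 0 × 18 + 0 × 2 = 0 labels have been skipped so far.
Adding those back, label number 911 + 0 = 911 at 30 labels/s is 30 s + 11 f = 0 h 0 min 30 s frame 11, i.e. 00:00:30;11.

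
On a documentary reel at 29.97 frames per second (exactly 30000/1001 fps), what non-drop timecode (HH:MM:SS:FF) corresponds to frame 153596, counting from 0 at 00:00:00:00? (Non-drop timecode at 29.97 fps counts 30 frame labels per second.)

01:25:19:26

153596 ÷ 30 = 5119 full seconds, remainder 26 frames.
5119 s = 1 h 25 min 19 s.
Timecode: 01:25:19:26.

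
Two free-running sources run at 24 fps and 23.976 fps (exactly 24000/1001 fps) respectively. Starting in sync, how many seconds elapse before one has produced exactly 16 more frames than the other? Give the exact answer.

2002/3 seconds

The gap grows by |24000/1001 − 24| = 24/1001 frames per second.
Time for a 16-frame gap: 16 ÷ (24/1001) = 2002/3 s.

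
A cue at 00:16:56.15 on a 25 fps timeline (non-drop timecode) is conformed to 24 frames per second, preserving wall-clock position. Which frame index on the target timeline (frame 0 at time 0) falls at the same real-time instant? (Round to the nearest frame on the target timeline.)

frame 24398

Source frame index: (0×3600 + 16×60 + 56) × 25 + 15 = 25415.
Real time: 25415 / (25) = 5083/5 s.
Target frame: (5083/5) × (24) = 121992/5 ≈ 24398.400 → 24398.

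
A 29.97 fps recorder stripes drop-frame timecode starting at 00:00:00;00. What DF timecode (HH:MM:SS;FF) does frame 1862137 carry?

17:15:33;11

Ten DF minutes hold 17982 frames, so frame 1862137 lies in block 103 (frames 1852146–1870127) with 9991 frames into that block.
The block's first minute is 1800 frames and the rest 1798 each; 9991 frames reaches minute 5, so 103 × 18 + 5 × 2 = 1864 labels have been skipped so far.
Adding those back, label number 1862137 + 1864 = 1864001 at 30 labels/s is 62133 s + 11 f = 17 h 15 min 33 s frame 11, i.e. 17:15:33;11.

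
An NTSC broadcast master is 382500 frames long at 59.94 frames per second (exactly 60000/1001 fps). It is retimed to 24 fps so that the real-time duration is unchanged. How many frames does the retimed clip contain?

Target frames = source frames × (target rate / source rate) = 382500 × (24)/(60000/1001) = 382500 × 1001/2500 = 153153.

153153 frames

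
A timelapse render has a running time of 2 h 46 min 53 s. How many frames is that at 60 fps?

2 h 46 min 53 s = 10013 s.
Frames = 10013 × 60 = 600780.

600780 frames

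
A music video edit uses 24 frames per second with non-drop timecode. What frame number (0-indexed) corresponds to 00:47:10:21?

frame 67941

Total seconds to the label: (0 × 3600 + 47 × 60 + 10) = 2830.
Frame index = 2830 × 24 + 21 = 67941.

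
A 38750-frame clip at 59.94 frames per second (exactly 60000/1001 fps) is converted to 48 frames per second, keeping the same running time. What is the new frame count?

31031 frames

Target frames = source frames × (target rate / source rate) = 38750 × (48)/(60000/1001) = 38750 × 1001/1250 = 31031.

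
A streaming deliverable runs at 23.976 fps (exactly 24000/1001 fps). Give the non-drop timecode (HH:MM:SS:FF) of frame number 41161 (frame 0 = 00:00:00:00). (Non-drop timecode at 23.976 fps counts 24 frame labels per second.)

41161 ÷ 24 = 1715 full seconds, remainder 1 frame.
1715 s = 0 h 28 min 35 s.
Timecode: 00:28:35:01.

00:28:35:01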